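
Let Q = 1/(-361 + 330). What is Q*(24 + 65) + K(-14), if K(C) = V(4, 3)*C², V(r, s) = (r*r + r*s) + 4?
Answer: 194343/31 ≈ 6269.1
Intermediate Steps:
V(r, s) = 4 + r² + r*s (V(r, s) = (r² + r*s) + 4 = 4 + r² + r*s)
Q = -1/31 (Q = 1/(-31) = -1/31 ≈ -0.032258)
K(C) = 32*C² (K(C) = (4 + 4² + 4*3)*C² = (4 + 16 + 12)*C² = 32*C²)
Q*(24 + 65) + K(-14) = -(24 + 65)/31 + 32*(-14)² = -1/31*89 + 32*196 = -89/31 + 6272 = 194343/31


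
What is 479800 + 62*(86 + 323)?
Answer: 505158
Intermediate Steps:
479800 + 62*(86 + 323) = 479800 + 62*409 = 479800 + 25358 = 505158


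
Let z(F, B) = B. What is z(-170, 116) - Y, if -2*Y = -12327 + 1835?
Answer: -5130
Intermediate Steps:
Y = 5246 (Y = -(-12327 + 1835)/2 = -½*(-10492) = 5246)
z(-170, 116) - Y = 116 - 1*5246 = 116 - 5246 = -5130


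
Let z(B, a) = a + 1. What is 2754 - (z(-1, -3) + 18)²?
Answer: 2498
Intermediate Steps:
z(B, a) = 1 + a
2754 - (z(-1, -3) + 18)² = 2754 - ((1 - 3) + 18)² = 2754 - (-2 + 18)² = 2754 - 1*16² = 2754 - 1*256 = 2754 - 256 = 2498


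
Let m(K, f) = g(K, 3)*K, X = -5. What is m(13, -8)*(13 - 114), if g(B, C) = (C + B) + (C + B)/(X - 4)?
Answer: -168064/9 ≈ -18674.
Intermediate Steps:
g(B, C) = 8*B/9 + 8*C/9 (g(B, C) = (C + B) + (C + B)/(-5 - 4) = (B + C) + (B + C)/(-9) = (B + C) + (B + C)*(-⅑) = (B + C) + (-B/9 - C/9) = 8*B/9 + 8*C/9)
m(K, f) = K*(8/3 + 8*K/9) (m(K, f) = (8*K/9 + (8/9)*3)*K = (8*K/9 + 8/3)*K = (8/3 + 8*K/9)*K = K*(8/3 + 8*K/9))
m(13, -8)*(13 - 114) = ((8/9)*13*(3 + 13))*(13 - 114) = ((8/9)*13*16)*(-101) = (1664/9)*(-101) = -168064/9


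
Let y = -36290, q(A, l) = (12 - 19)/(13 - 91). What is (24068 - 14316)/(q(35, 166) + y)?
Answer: -760656/2830613 ≈ -0.26872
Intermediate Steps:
q(A, l) = 7/78 (q(A, l) = -7/(-78) = -7*(-1/78) = 7/78)
(24068 - 14316)/(q(35, 166) + y) = (24068 - 14316)/(7/78 - 36290) = 9752/(-2830613/78) = 9752*(-78/2830613) = -760656/2830613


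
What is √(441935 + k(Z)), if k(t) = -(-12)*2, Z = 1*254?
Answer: √441959 ≈ 664.80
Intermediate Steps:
Z = 254
k(t) = 24 (k(t) = -12*(-2) = 24)
√(441935 + k(Z)) = √(441935 + 24) = √441959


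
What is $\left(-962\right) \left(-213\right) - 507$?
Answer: $204399$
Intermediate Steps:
$\left(-962\right) \left(-213\right) - 507 = 204906 - 507 = 204399$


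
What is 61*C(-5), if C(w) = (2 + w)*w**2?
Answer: -4575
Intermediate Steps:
C(w) = w**2*(2 + w)
61*C(-5) = 61*((-5)**2*(2 - 5)) = 61*(25*(-3)) = 61*(-75) = -4575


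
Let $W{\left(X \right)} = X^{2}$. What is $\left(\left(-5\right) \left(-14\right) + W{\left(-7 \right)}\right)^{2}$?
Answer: $14161$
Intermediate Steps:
$\left(\left(-5\right) \left(-14\right) + W{\left(-7 \right)}\right)^{2} = \left(\left(-5\right) \left(-14\right) + \left(-7\right)^{2}\right)^{2} = \left(70 + 49\right)^{2} = 119^{2} = 14161$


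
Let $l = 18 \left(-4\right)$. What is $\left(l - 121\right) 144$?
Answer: $-27792$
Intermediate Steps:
$l = -72$
$\left(l - 121\right) 144 = \left(-72 - 121\right) 144 = \left(-193\right) 144 = -27792$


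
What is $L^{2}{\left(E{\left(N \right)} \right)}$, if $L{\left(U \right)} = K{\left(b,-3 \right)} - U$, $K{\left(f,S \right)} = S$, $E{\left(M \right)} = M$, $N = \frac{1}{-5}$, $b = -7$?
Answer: $\frac{196}{25} \approx 7.84$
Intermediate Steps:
$N = - \frac{1}{5} \approx -0.2$
$L{\left(U \right)} = -3 - U$
$L^{2}{\left(E{\left(N \right)} \right)} = \left(-3 - - \frac{1}{5}\right)^{2} = \left(-3 + \frac{1}{5}\right)^{2} = \left(- \frac{14}{5}\right)^{2} = \frac{196}{25}$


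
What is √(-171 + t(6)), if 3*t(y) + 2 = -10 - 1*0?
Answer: 5*I*√7 ≈ 13.229*I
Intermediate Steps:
t(y) = -4 (t(y) = -⅔ + (-10 - 1*0)/3 = -⅔ + (-10 + 0)/3 = -⅔ + (⅓)*(-10) = -⅔ - 10/3 = -4)
√(-171 + t(6)) = √(-171 - 4) = √(-175) = 5*I*√7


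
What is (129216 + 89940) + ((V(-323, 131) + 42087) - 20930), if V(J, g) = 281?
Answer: 240594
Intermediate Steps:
(129216 + 89940) + ((V(-323, 131) + 42087) - 20930) = (129216 + 89940) + ((281 + 42087) - 20930) = 219156 + (42368 - 20930) = 219156 + 21438 = 240594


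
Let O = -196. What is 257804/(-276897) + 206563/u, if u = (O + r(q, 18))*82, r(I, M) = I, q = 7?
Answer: -2913910543/204349986 ≈ -14.259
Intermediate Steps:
u = -15498 (u = (-196 + 7)*82 = -189*82 = -15498)
257804/(-276897) + 206563/u = 257804/(-276897) + 206563/(-15498) = 257804*(-1/276897) + 206563*(-1/15498) = -257804/276897 - 29509/2214 = -2913910543/204349986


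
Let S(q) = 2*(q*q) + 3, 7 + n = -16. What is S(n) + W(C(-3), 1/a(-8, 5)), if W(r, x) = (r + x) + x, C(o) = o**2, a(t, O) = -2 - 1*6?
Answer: 4279/4 ≈ 1069.8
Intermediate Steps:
a(t, O) = -8 (a(t, O) = -2 - 6 = -8)
n = -23 (n = -7 - 16 = -23)
W(r, x) = r + 2*x
S(q) = 3 + 2*q**2 (S(q) = 2*q**2 + 3 = 3 + 2*q**2)
S(n) + W(C(-3), 1/a(-8, 5)) = (3 + 2*(-23)**2) + ((-3)**2 + 2/(-8)) = (3 + 2*529) + (9 + 2*(-1/8)) = (3 + 1058) + (9 - 1/4) = 1061 + 35/4 = 4279/4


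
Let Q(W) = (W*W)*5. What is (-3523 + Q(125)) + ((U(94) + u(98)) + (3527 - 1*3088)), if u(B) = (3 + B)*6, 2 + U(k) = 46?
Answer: 75691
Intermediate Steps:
U(k) = 44 (U(k) = -2 + 46 = 44)
u(B) = 18 + 6*B
Q(W) = 5*W² (Q(W) = W²*5 = 5*W²)
(-3523 + Q(125)) + ((U(94) + u(98)) + (3527 - 1*3088)) = (-3523 + 5*125²) + ((44 + (18 + 6*98)) + (3527 - 1*3088)) = (-3523 + 5*15625) + ((44 + (18 + 588)) + (3527 - 3088)) = (-3523 + 78125) + ((44 + 606) + 439) = 74602 + (650 + 439) = 74602 + 1089 = 75691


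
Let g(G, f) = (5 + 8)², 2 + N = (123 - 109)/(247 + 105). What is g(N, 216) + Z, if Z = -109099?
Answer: -108930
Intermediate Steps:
N = -345/176 (N = -2 + (123 - 109)/(247 + 105) = -2 + 14/352 = -2 + 14*(1/352) = -2 + 7/176 = -345/176 ≈ -1.9602)
g(G, f) = 169 (g(G, f) = 13² = 169)
g(N, 216) + Z = 169 - 109099 = -108930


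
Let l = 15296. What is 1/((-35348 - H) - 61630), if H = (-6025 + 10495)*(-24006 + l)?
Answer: 1/38836722 ≈ 2.5749e-8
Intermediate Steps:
H = -38933700 (H = (-6025 + 10495)*(-24006 + 15296) = 4470*(-8710) = -38933700)
1/((-35348 - H) - 61630) = 1/((-35348 - 1*(-38933700)) - 61630) = 1/((-35348 + 38933700) - 61630) = 1/(38898352 - 61630) = 1/38836722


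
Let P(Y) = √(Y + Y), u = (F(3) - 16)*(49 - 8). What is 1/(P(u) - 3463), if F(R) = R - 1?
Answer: -3463/11993517 - 2*I*√287/11993517 ≈ -0.00028874 - 2.825e-6*I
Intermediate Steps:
F(R) = -1 + R
u = -574 (u = ((-1 + 3) - 16)*(49 - 8) = (2 - 16)*41 = -14*41 = -574)
P(Y) = √2*√Y (P(Y) = √(2*Y) = √2*√Y)
1/(P(u) - 3463) = 1/(√2*√(-574) - 3463) = 1/(√2*(I*√574) - 3463) = 1/(2*I*√287 - 3463) = 1/(-3463 + 2*I*√287)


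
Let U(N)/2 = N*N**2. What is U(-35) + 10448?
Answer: -75302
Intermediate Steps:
U(N) = 2*N**3 (U(N) = 2*(N*N**2) = 2*N**3)
U(-35) + 10448 = 2*(-35)**3 + 10448 = 2*(-42875) + 10448 = -85750 + 10448 = -75302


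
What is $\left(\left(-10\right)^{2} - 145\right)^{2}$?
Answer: $2025$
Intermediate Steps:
$\left(\left(-10\right)^{2} - 145\right)^{2} = \left(100 - 145\right)^{2} = \left(-45\right)^{2} = 2025$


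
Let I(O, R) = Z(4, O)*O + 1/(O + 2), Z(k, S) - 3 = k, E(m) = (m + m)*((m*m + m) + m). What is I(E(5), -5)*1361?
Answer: 1173727761/352 ≈ 3.3345e+6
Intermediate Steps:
E(m) = 2*m*(m² + 2*m) (E(m) = (2*m)*((m² + m) + m) = (2*m)*((m + m²) + m) = (2*m)*(m² + 2*m) = 2*m*(m² + 2*m))
Z(k, S) = 3 + k
I(O, R) = 1/(2 + O) + 7*O (I(O, R) = (3 + 4)*O + 1/(O + 2) = 7*O + 1/(2 + O) = 1/(2 + O) + 7*O)
I(E(5), -5)*1361 = ((1 + 7*(2*5²*(2 + 5))² + 14*(2*5²*(2 + 5)))/(2 + 2*5²*(2 + 5)))*1361 = ((1 + 7*(2*25*7)² + 14*(2*25*7))/(2 + 2*25*7))*1361 = ((1 + 7*350² + 14*350)/(2 + 350))*1361 = ((1 + 7*122500 + 4900)/352)*1361 = ((1 + 857500 + 4900)/352)*1361 = ((1/352)*862401)*1361 = (862401/352)*1361 = 1173727761/352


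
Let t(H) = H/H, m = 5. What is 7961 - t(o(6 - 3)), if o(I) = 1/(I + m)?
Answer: 7960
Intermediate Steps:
o(I) = 1/(5 + I) (o(I) = 1/(I + 5) = 1/(5 + I))
t(H) = 1
7961 - t(o(6 - 3)) = 7961 - 1*1 = 7961 - 1 = 7960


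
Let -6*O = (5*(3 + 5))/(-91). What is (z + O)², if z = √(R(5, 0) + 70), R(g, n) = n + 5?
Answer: 5590075/74529 + 200*√3/273 ≈ 76.274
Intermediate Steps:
R(g, n) = 5 + n
O = 20/273 (O = -5*(3 + 5)/(6*(-91)) = -5*8*(-1)/(6*91) = -20*(-1)/(3*91) = -⅙*(-40/91) = 20/273 ≈ 0.073260)
z = 5*√3 (z = √((5 + 0) + 70) = √(5 + 70) = √75 = 5*√3 ≈ 8.6602)
(z + O)² = (5*√3 + 20/273)² = (20/273 + 5*√3)²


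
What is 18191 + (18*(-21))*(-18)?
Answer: 24995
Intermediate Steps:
18191 + (18*(-21))*(-18) = 18191 - 378*(-18) = 18191 + 6804 = 24995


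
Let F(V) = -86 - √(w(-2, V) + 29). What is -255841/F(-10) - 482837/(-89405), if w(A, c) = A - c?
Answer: 1970671153513/657931395 - 255841*√37/7359 ≈ 2783.8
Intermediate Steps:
F(V) = -86 - √(27 - V) (F(V) = -86 - √((-2 - V) + 29) = -86 - √(27 - V))
-255841/F(-10) - 482837/(-89405) = -255841/(-86 - √(27 - 1*(-10))) - 482837/(-89405) = -255841/(-86 - √(27 + 10)) - 482837*(-1/89405) = -255841/(-86 - √37) + 482837/89405 = 482837/89405 - 255841/(-86 - √37)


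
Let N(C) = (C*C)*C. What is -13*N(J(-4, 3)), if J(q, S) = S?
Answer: -351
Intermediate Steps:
N(C) = C**3 (N(C) = C**2*C = C**3)
-13*N(J(-4, 3)) = -13*3**3 = -13*27 = -351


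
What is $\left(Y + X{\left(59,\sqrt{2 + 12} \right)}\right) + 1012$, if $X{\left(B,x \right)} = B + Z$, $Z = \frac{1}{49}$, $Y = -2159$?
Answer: $- \frac{53311}{49} \approx -1088.0$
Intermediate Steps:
$Z = \frac{1}{49} \approx 0.020408$
$X{\left(B,x \right)} = \frac{1}{49} + B$ ($X{\left(B,x \right)} = B + \frac{1}{49} = \frac{1}{49} + B$)
$\left(Y + X{\left(59,\sqrt{2 + 12} \right)}\right) + 1012 = \left(-2159 + \left(\frac{1}{49} + 59\right)\right) + 1012 = \left(-2159 + \frac{2892}{49}\right) + 1012 = - \frac{102899}{49} + 1012 = - \frac{53311}{49}$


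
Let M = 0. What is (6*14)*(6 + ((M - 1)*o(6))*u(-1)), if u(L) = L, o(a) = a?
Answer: 1008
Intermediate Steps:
(6*14)*(6 + ((M - 1)*o(6))*u(-1)) = (6*14)*(6 + ((0 - 1)*6)*(-1)) = 84*(6 - 1*6*(-1)) = 84*(6 - 6*(-1)) = 84*(6 + 6) = 84*12 = 1008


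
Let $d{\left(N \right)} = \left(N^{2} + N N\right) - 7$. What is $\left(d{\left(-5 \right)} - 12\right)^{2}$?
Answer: $961$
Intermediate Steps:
$d{\left(N \right)} = -7 + 2 N^{2}$ ($d{\left(N \right)} = \left(N^{2} + N^{2}\right) - 7 = 2 N^{2} - 7 = -7 + 2 N^{2}$)
$\left(d{\left(-5 \right)} - 12\right)^{2} = \left(\left(-7 + 2 \left(-5\right)^{2}\right) - 12\right)^{2} = \left(\left(-7 + 2 \cdot 25\right) + \left(-19 + 7\right)\right)^{2} = \left(\left(-7 + 50\right) - 12\right)^{2} = \left(43 - 12\right)^{2} = 31^{2} = 961$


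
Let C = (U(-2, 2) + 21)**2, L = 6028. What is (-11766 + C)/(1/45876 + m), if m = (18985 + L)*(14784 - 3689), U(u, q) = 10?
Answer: -495690180/12731472424861 ≈ -3.8934e-5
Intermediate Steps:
m = 277519235 (m = (18985 + 6028)*(14784 - 3689) = 25013*11095 = 277519235)
C = 961 (C = (10 + 21)**2 = 31**2 = 961)
(-11766 + C)/(1/45876 + m) = (-11766 + 961)/(1/45876 + 277519235) = -10805/(1/45876 + 277519235) = -10805/12731472424861/45876 = -10805*45876/12731472424861 = -495690180/12731472424861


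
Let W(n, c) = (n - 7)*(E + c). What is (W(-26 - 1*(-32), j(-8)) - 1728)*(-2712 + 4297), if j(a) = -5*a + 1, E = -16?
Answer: -2778505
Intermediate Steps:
j(a) = 1 - 5*a
W(n, c) = (-16 + c)*(-7 + n) (W(n, c) = (n - 7)*(-16 + c) = (-7 + n)*(-16 + c) = (-16 + c)*(-7 + n))
(W(-26 - 1*(-32), j(-8)) - 1728)*(-2712 + 4297) = ((112 - 16*(-26 - 1*(-32)) - 7*(1 - 5*(-8)) + (1 - 5*(-8))*(-26 - 1*(-32))) - 1728)*(-2712 + 4297) = ((112 - 16*(-26 + 32) - 7*(1 + 40) + (1 + 40)*(-26 + 32)) - 1728)*1585 = ((112 - 16*6 - 7*41 + 41*6) - 1728)*1585 = ((112 - 96 - 287 + 246) - 1728)*1585 = (-25 - 1728)*1585 = -1753*1585 = -2778505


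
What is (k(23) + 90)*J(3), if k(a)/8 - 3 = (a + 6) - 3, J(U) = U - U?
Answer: 0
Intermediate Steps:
J(U) = 0
k(a) = 48 + 8*a (k(a) = 24 + 8*((a + 6) - 3) = 24 + 8*((6 + a) - 3) = 24 + 8*(3 + a) = 24 + (24 + 8*a) = 48 + 8*a)
(k(23) + 90)*J(3) = ((48 + 8*23) + 90)*0 = ((48 + 184) + 90)*0 = (232 + 90)*0 = 322*0 = 0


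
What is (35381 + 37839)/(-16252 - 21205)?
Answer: -10460/5351 ≈ -1.9548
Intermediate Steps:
(35381 + 37839)/(-16252 - 21205) = 73220/(-37457) = 73220*(-1/37457) = -10460/5351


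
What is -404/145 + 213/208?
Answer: -53147/30160 ≈ -1.7622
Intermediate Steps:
-404/145 + 213/208 = -53147/30160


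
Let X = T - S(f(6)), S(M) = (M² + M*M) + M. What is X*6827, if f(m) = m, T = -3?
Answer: -552987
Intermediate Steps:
S(M) = M + 2*M² (S(M) = (M² + M²) + M = 2*M² + M = M + 2*M²)
X = -81 (X = -3 - 6*(1 + 2*6) = -3 - 6*(1 + 12) = -3 - 6*13 = -3 - 1*78 = -3 - 78 = -81)
X*6827 = -81*6827 = -552987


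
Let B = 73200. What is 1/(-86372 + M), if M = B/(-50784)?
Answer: -1058/91383101 ≈ -1.1578e-5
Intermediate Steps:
M = -1525/1058 (M = 73200/(-50784) = 73200*(-1/50784) = -1525/1058 ≈ -1.4414)
1/(-86372 + M) = 1/(-86372 - 1525/1058) = 1/(-91383101/1058) = -1058/91383101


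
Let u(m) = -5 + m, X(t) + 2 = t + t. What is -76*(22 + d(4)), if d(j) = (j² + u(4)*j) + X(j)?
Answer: -3040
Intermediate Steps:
X(t) = -2 + 2*t (X(t) = -2 + (t + t) = -2 + 2*t)
d(j) = -2 + j + j² (d(j) = (j² + (-5 + 4)*j) + (-2 + 2*j) = (j² - j) + (-2 + 2*j) = -2 + j + j²)
-76*(22 + d(4)) = -76*(22 + (-2 + 4 + 4²)) = -76*(22 + (-2 + 4 + 16)) = -76*(22 + 18) = -76*40 = -3040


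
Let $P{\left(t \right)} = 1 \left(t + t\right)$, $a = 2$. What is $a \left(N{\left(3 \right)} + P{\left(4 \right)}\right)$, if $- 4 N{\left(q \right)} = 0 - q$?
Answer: $\frac{35}{2} \approx 17.5$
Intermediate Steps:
$P{\left(t \right)} = 2 t$ ($P{\left(t \right)} = 1 \cdot 2 t = 2 t$)
$N{\left(q \right)} = \frac{q}{4}$ ($N{\left(q \right)} = - \frac{0 - q}{4} = - \frac{\left(-1\right) q}{4} = \frac{q}{4}$)
$a \left(N{\left(3 \right)} + P{\left(4 \right)}\right) = 2 \left(\frac{1}{4} \cdot 3 + 2 \cdot 4\right) = 2 \left(\frac{3}{4} + 8\right) = 2 \cdot \frac{35}{4} = \frac{35}{2}$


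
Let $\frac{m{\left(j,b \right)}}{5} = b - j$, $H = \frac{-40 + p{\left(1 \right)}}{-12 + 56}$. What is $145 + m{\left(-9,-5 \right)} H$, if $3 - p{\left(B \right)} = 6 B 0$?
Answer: $\frac{1410}{11} \approx 128.18$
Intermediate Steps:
$p{\left(B \right)} = 3$ ($p{\left(B \right)} = 3 - 6 B 0 = 3 - 0 = 3 + 0 = 3$)
$H = - \frac{37}{44}$ ($H = \frac{-40 + 3}{-12 + 56} = - \frac{37}{44} \approx -0.84091$)
$m{\left(j,b \right)} = - 5 j + 5 b$ ($m{\left(j,b \right)} = 5 \left(b - j\right) = - 5 j + 5 b$)
$145 + m{\left(-9,-5 \right)} H = 145 + \left(\left(-5\right) \left(-9\right) + 5 \left(-5\right)\right) \left(- \frac{37}{44}\right) = 145 + \left(45 - 25\right) \left(- \frac{37}{44}\right) = 145 + 20 \left(- \frac{37}{44}\right) = 145 - \frac{185}{11} = \frac{1410}{11}$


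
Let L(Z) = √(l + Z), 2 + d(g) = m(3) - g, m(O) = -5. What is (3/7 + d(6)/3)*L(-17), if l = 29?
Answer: -164*√3/21 ≈ -13.526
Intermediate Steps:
d(g) = -7 - g (d(g) = -2 + (-5 - g) = -7 - g)
L(Z) = √(29 + Z)
(3/7 + d(6)/3)*L(-17) = (3/7 + (-7 - 1*6)/3)*√(29 - 17) = (3*(⅐) + (-7 - 6)*(⅓))*√12 = (3/7 - 13*⅓)*(2*√3) = (3/7 - 13/3)*(2*√3) = -164*√3/21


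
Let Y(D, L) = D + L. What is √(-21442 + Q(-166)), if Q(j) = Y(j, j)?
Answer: I*√21774 ≈ 147.56*I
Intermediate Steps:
Q(j) = 2*j (Q(j) = j + j = 2*j)
√(-21442 + Q(-166)) = √(-21442 + 2*(-166)) = √(-21442 - 332) = √(-21774) = I*√21774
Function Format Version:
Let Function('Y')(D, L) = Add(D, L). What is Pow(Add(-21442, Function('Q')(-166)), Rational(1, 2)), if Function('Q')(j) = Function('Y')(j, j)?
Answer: Mul(I, Pow(21774, Rational(1, 2))) ≈ Mul(147.56, I)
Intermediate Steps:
Function('Q')(j) = Mul(2, j) (Function('Q')(j) = Add(j, j) = Mul(2, j))
Pow(Add(-21442, Function('Q')(-166)), Rational(1, 2)) = Pow(Add(-21442, Mul(2, -166)), Rational(1, 2)) = Pow(Add(-21442, -332), Rational(1, 2)) = Pow(-21774, Rational(1, 2)) = Mul(I, Pow(21774, Rational(1, 2)))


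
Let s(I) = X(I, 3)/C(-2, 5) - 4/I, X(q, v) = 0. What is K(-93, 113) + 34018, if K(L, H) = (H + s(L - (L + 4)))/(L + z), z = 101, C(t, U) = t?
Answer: 136129/4 ≈ 34032.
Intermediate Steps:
s(I) = -4/I (s(I) = 0/(-2) - 4/I = 0*(-½) - 4/I = 0 - 4/I = -4/I)
K(L, H) = (1 + H)/(101 + L) (K(L, H) = (H - 4/(L - (L + 4)))/(L + 101) = (H - 4/(L - (4 + L)))/(101 + L) = (H - 4/(L + (-4 - L)))/(101 + L) = (H - 4/(-4))/(101 + L) = (H - 4*(-¼))/(101 + L) = (H + 1)/(101 + L) = (1 + H)/(101 + L))
K(-93, 113) + 34018 = (1 + 113)/(101 - 93) + 34018 = 114/8 + 34018 = (⅛)*114 + 34018 = 57/4 + 34018 = 136129/4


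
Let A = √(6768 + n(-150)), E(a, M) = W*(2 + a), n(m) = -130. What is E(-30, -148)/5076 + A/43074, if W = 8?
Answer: -56/1269 + √6638/43074 ≈ -0.042238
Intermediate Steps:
E(a, M) = 16 + 8*a (E(a, M) = 8*(2 + a) = 16 + 8*a)
A = √6638 (A = √(6768 - 130) = √6638 ≈ 81.474)
E(-30, -148)/5076 + A/43074 = (16 + 8*(-30))/5076 + √6638/43074 = (16 - 240)*(1/5076) + √6638*(1/43074) = -224*1/5076 + √6638/43074 = -56/1269 + √6638/43074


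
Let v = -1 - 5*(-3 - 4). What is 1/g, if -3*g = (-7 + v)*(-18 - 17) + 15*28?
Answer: 1/175 ≈ 0.0057143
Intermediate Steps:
v = 34 (v = -1 - 5*(-7) = -1 + 35 = 34)
g = 175 (g = -((-7 + 34)*(-18 - 17) + 15*28)/3 = -(27*(-35) + 420)/3 = -(-945 + 420)/3 = -1/3*(-525) = 175)
1/g = 1/175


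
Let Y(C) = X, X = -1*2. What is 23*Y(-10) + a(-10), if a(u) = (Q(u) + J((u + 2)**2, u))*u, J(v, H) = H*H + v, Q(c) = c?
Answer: -1586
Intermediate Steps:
J(v, H) = v + H**2 (J(v, H) = H**2 + v = v + H**2)
X = -2
Y(C) = -2
a(u) = u*(u + u**2 + (2 + u)**2) (a(u) = (u + ((u + 2)**2 + u**2))*u = (u + ((2 + u)**2 + u**2))*u = (u + (u**2 + (2 + u)**2))*u = (u + u**2 + (2 + u)**2)*u = u*(u + u**2 + (2 + u)**2))
23*Y(-10) + a(-10) = 23*(-2) - 10*(-10 + (-10)**2 + (2 - 10)**2) = -46 - 10*(-10 + 100 + (-8)**2) = -46 - 10*(-10 + 100 + 64) = -46 - 10*154 = -46 - 1540 = -1586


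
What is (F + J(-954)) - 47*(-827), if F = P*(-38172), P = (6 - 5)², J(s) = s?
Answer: -257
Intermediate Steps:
P = 1 (P = 1² = 1)
F = -38172 (F = 1*(-38172) = -38172)
(F + J(-954)) - 47*(-827) = (-38172 - 954) - 47*(-827) = -39126 + 38869 = -257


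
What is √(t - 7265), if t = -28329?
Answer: 37*I*√26 ≈ 188.66*I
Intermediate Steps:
√(t - 7265) = √(-28329 - 7265) = √(-35594) = 37*I*√26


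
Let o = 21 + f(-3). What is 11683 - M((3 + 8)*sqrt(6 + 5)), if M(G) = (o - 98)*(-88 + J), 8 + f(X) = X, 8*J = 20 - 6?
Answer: 4093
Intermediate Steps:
J = 7/4 (J = (20 - 6)/8 = (1/8)*14 = 7/4 ≈ 1.7500)
f(X) = -8 + X
o = 10 (o = 21 + (-8 - 3) = 21 - 11 = 10)
M(G) = 7590 (M(G) = (10 - 98)*(-88 + 7/4) = -88*(-345/4) = 7590)
11683 - M((3 + 8)*sqrt(6 + 5)) = 11683 - 1*7590 = 11683 - 7590 = 4093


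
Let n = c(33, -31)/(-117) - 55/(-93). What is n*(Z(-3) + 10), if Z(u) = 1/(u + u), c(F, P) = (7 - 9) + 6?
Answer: 119239/21762 ≈ 5.4792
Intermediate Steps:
c(F, P) = 4 (c(F, P) = -2 + 6 = 4)
Z(u) = 1/(2*u)
n = 2021/3627 (n = 4/(-117) - 55/(-93) = 4*(-1/117) - 55*(-1/93) = -4/117 + 55/93 = 2021/3627 ≈ 0.55721)
n*(Z(-3) + 10) = 2021*((½)/(-3) + 10)/3627 = 2021*((½)*(-⅓) + 10)/3627 = 2021*(-⅙ + 10)/3627 = (2021/3627)*(59/6) = 119239/21762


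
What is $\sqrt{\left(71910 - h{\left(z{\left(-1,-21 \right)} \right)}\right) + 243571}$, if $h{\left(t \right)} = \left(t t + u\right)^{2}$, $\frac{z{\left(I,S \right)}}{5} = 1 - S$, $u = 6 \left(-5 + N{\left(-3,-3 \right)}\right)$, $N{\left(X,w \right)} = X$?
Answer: $i \sqrt{144935223} \approx 12039.0 i$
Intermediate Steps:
$u = -48$ ($u = 6 \left(-5 - 3\right) = 6 \left(-8\right) = -48$)
$z{\left(I,S \right)} = 5 - 5 S$ ($z{\left(I,S \right)} = 5 \left(1 - S\right) = 5 - 5 S$)
$h{\left(t \right)} = \left(-48 + t^{2}\right)^{2}$ ($h{\left(t \right)} = \left(t t - 48\right)^{2} = \left(t^{2} - 48\right)^{2} = \left(-48 + t^{2}\right)^{2}$)
$\sqrt{\left(71910 - h{\left(z{\left(-1,-21 \right)} \right)}\right) + 243571} = \sqrt{\left(71910 - \left(-48 + \left(5 - -105\right)^{2}\right)^{2}\right) + 243571} = \sqrt{\left(71910 - \left(-48 + \left(5 + 105\right)^{2}\right)^{2}\right) + 243571} = \sqrt{\left(71910 - \left(-48 + 110^{2}\right)^{2}\right) + 243571} = \sqrt{\left(71910 - \left(-48 + 12100\right)^{2}\right) + 243571} = \sqrt{\left(71910 - 12052^{2}\right) + 243571} = \sqrt{\left(71910 - 145250704\right) + 243571} = \sqrt{-145178794 + 243571} = \sqrt{-144935223} = i \sqrt{144935223}$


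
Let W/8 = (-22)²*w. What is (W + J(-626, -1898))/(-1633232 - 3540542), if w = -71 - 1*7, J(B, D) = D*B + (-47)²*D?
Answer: 1653275/2586887 ≈ 0.63910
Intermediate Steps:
J(B, D) = 2209*D + B*D (J(B, D) = B*D + 2209*D = 2209*D + B*D)
w = -78 (w = -71 - 7 = -78)
W = -302016 (W = 8*((-22)²*(-78)) = 8*(484*(-78)) = 8*(-37752) = -302016)
(W + J(-626, -1898))/(-1633232 - 3540542) = (-302016 - 1898*(2209 - 626))/(-1633232 - 3540542) = (-302016 - 1898*1583)/(-5173774) = (-302016 - 3004534)*(-1/5173774) = -3306550*(-1/5173774) = 1653275/2586887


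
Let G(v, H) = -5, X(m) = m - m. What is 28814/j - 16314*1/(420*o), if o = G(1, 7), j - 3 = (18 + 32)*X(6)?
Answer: 10093057/1050 ≈ 9612.4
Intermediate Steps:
X(m) = 0
j = 3 (j = 3 + (18 + 32)*0 = 3 + 50*0 = 3 + 0 = 3)
o = -5
28814/j - 16314*1/(420*o) = 28814/3 - 16314/((20*(-5))*21) = 28814*(1/3) - 16314/((-100*21)) = 28814/3 - 16314/(-2100) = 28814/3 - 16314*(-1/2100) = 28814/3 + 2719/350 = 10093057/1050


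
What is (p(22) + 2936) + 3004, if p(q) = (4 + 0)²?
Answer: 5956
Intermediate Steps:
p(q) = 16 (p(q) = 4² = 16)
(p(22) + 2936) + 3004 = (16 + 2936) + 3004 = 2952 + 3004 = 5956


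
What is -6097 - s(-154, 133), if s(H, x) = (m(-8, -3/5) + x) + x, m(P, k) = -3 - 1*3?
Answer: -6357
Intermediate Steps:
m(P, k) = -6 (m(P, k) = -3 - 3 = -6)
s(H, x) = -6 + 2*x (s(H, x) = (-6 + x) + x = -6 + 2*x)
-6097 - s(-154, 133) = -6097 - (-6 + 2*133) = -6097 - (-6 + 266) = -6097 - 1*260 = -6097 - 260 = -6357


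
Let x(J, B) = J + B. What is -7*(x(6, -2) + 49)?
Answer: -371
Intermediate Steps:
x(J, B) = B + J
-7*(x(6, -2) + 49) = -7*((-2 + 6) + 49) = -7*(4 + 49) = -7*53 = -371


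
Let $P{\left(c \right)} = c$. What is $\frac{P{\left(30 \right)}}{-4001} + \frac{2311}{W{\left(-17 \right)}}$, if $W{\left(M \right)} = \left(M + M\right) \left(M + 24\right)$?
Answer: $- \frac{9253451}{952238} \approx -9.7176$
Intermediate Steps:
$W{\left(M \right)} = 2 M \left(24 + M\right)$
$\frac{P{\left(30 \right)}}{-4001} + \frac{2311}{W{\left(-17 \right)}} = \frac{30}{-4001} + \frac{2311}{2 \left(-17\right) \left(24 - 17\right)} = 30 \left(- \frac{1}{4001}\right) + \frac{2311}{2 \left(-17\right) 7} = - \frac{30}{4001} + \frac{2311}{-238} = - \frac{30}{4001} + 2311 \left(- \frac{1}{238}\right) = - \frac{30}{4001} - \frac{2311}{238} = - \frac{9253451}{952238}$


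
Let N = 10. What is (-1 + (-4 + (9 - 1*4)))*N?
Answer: 0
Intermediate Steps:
(-1 + (-4 + (9 - 1*4)))*N = (-1 + (-4 + (9 - 1*4)))*10 = (-1 + (-4 + (9 - 4)))*10 = (-1 + (-4 + 5))*10 = (-1 + 1)*10 = 0*10 = 0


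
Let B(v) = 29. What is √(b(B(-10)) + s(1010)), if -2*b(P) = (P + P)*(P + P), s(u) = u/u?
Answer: 41*I ≈ 41.0*I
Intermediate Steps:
s(u) = 1
b(P) = -2*P² (b(P) = -(P + P)*(P + P)/2 = -2*P*2*P/2 = -2*P²)
√(b(B(-10)) + s(1010)) = √(-2*29² + 1) = √(-2*841 + 1) = √(-1682 + 1) = √(-1681) = 41*I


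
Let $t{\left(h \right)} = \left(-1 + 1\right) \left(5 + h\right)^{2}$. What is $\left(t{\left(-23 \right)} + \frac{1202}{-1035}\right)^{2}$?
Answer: $\frac{1444804}{1071225} \approx 1.3487$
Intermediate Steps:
$t{\left(h \right)} = 0$ ($t{\left(h \right)} = 0 \left(5 + h\right)^{2} = 0$)
$\left(t{\left(-23 \right)} + \frac{1202}{-1035}\right)^{2} = \left(0 + \frac{1202}{-1035}\right)^{2} = \left(0 + 1202 \left(- \frac{1}{1035}\right)\right)^{2} = \left(0 - \frac{1202}{1035}\right)^{2} = \left(- \frac{1202}{1035}\right)^{2} = \frac{1444804}{1071225}$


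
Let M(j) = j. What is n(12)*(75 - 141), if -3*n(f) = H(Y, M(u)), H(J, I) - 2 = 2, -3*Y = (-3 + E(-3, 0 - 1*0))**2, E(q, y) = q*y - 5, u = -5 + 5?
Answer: 88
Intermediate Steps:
u = 0
E(q, y) = -5 + q*y
Y = -64/3 (Y = -(-3 + (-5 - 3*(0 - 1*0)))**2/3 = -(-3 + (-5 - 3*(0 + 0)))**2/3 = -(-3 + (-5 - 3*0))**2/3 = -(-3 + (-5 + 0))**2/3 = -(-3 - 5)**2/3 = -1/3*(-8)**2 = -1/3*64 = -64/3 ≈ -21.333)
H(J, I) = 4 (H(J, I) = 2 + 2 = 4)
n(f) = -4/3 (n(f) = -1/3*4 = -4/3)
n(12)*(75 - 141) = -4*(75 - 141)/3 = -4/3*(-66) = 88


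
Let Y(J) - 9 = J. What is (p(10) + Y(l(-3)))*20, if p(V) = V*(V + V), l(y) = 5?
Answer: 4280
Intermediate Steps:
Y(J) = 9 + J
p(V) = 2*V² (p(V) = V*(2*V) = 2*V²)
(p(10) + Y(l(-3)))*20 = (2*10² + (9 + 5))*20 = (2*100 + 14)*20 = (200 + 14)*20 = 214*20 = 4280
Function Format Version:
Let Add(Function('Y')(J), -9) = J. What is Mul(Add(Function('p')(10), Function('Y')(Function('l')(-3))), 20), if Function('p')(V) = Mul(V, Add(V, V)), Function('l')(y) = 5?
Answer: 4280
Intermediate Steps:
Function('Y')(J) = Add(9, J)
Function('p')(V) = Mul(2, Pow(V, 2)) (Function('p')(V) = Mul(V, Mul(2, V)) = Mul(2, Pow(V, 2)))
Mul(Add(Function('p')(10), Function('Y')(Function('l')(-3))), 20) = Mul(Add(Mul(2, Pow(10, 2)), Add(9, 5)), 20) = Mul(Add(Mul(2, 100), 14), 20) = Mul(Add(200, 14), 20) = Mul(214, 20) = 4280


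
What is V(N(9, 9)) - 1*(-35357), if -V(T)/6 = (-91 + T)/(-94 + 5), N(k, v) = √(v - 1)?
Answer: 3146227/89 + 12*√2/89 ≈ 35351.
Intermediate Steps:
N(k, v) = √(-1 + v)
V(T) = -546/89 + 6*T/89 (V(T) = -6*(-91 + T)/(-94 + 5) = -6*(-91 + T)/(-89) = -6*(-91 + T)*(-1)/89 = -6*(91/89 - T/89) = -546/89 + 6*T/89)
V(N(9, 9)) - 1*(-35357) = (-546/89 + 6*√(-1 + 9)/89) - 1*(-35357) = (-546/89 + 6*√8/89) + 35357 = (-546/89 + 6*(2*√2)/89) + 35357 = (-546/89 + 12*√2/89) + 35357 = 3146227/89 + 12*√2/89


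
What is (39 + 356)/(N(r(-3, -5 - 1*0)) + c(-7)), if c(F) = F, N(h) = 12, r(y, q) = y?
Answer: 79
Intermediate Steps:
(39 + 356)/(N(r(-3, -5 - 1*0)) + c(-7)) = (39 + 356)/(12 - 7) = 395/5 = 395*(⅕) = 79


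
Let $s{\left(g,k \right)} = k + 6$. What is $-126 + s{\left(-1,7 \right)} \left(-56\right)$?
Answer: $-854$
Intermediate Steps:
$s{\left(g,k \right)} = 6 + k$
$-126 + s{\left(-1,7 \right)} \left(-56\right) = -126 + \left(6 + 7\right) \left(-56\right) = -126 + 13 \left(-56\right) = -126 - 728 = -854$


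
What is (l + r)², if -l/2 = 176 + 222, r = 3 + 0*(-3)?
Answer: 628849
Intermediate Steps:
r = 3 (r = 3 + 0 = 3)
l = -796 (l = -2*(176 + 222) = -2*398 = -796)
(l + r)² = (-796 + 3)² = (-793)² = 628849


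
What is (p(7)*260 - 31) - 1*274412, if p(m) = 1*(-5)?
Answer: -275743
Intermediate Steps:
p(m) = -5
(p(7)*260 - 31) - 1*274412 = (-5*260 - 31) - 1*274412 = (-1300 - 31) - 274412 = -1331 - 274412 = -275743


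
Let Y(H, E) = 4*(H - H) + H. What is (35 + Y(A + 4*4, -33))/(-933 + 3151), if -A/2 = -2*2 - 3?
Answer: 65/2218 ≈ 0.029306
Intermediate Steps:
A = 14 (A = -2*(-2*2 - 3) = -2*(-4 - 3) = -2*(-7) = 14)
Y(H, E) = H (Y(H, E) = 4*0 + H = 0 + H = H)
(35 + Y(A + 4*4, -33))/(-933 + 3151) = (35 + (14 + 4*4))/(-933 + 3151) = (35 + (14 + 16))/2218 = (35 + 30)*(1/2218) = 65*(1/2218) = 65/2218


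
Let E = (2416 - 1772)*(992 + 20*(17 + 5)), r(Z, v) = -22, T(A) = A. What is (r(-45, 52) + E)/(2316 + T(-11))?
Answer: 922186/2305 ≈ 400.08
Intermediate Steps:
E = 922208 (E = 644*(992 + 20*22) = 644*(992 + 440) = 644*1432 = 922208)
(r(-45, 52) + E)/(2316 + T(-11)) = (-22 + 922208)/(2316 - 11) = 922186/2305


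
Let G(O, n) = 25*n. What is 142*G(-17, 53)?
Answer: 188150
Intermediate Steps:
142*G(-17, 53) = 142*(25*53) = 142*1325 = 188150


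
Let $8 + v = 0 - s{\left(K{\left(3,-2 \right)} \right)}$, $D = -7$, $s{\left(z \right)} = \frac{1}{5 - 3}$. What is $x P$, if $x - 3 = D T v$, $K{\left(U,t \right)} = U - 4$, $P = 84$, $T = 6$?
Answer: $30240$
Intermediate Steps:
$K{\left(U,t \right)} = -4 + U$ ($K{\left(U,t \right)} = U - 4 = -4 + U$)
$s{\left(z \right)} = \frac{1}{2}$
$v = - \frac{17}{2}$ ($v = -8 + \left(0 - \frac{1}{2}\right) = -8 - \frac{1}{2} = - \frac{17}{2} \approx -8.5$)
$x = 360$ ($x = 3 + \left(-7\right) 6 \left(- \frac{17}{2}\right) = 3 - -357 = 3 + 357 = 360$)
$x P = 360 \cdot 84 = 30240$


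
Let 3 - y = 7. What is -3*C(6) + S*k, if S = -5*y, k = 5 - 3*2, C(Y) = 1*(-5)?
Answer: -5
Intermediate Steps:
y = -4 (y = 3 - 1*7 = 3 - 7 = -4)
C(Y) = -5
k = -1 (k = 5 - 6 = -1)
S = 20 (S = -5*(-4) = 20)
-3*C(6) + S*k = -3*(-5) + 20*(-1) = 15 - 20 = -5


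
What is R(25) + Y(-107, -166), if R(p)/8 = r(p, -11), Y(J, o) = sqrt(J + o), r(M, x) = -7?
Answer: -56 + I*sqrt(273) ≈ -56.0 + 16.523*I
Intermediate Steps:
R(p) = -56 (R(p) = 8*(-7) = -56)
R(25) + Y(-107, -166) = -56 + sqrt(-107 - 166) = -56 + sqrt(-273) = -56 + I*sqrt(273)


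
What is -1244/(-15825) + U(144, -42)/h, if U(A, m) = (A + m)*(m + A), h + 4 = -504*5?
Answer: -40375861/9985575 ≈ -4.0434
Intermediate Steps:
h = -2524 (h = -4 - 504*5 = -4 - 2520 = -2524)
U(A, m) = (A + m)² (U(A, m) = (A + m)*(A + m) = (A + m)²)
-1244/(-15825) + U(144, -42)/h = -1244/(-15825) + (144 - 42)²/(-2524) = -1244*(-1/15825) + 102²*(-1/2524) = 1244/15825 + 10404*(-1/2524) = 1244/15825 - 2601/631 = -40375861/9985575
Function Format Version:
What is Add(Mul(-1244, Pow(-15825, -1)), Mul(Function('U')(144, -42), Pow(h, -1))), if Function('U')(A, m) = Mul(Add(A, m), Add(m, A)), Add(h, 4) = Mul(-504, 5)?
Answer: Rational(-40375861, 9985575) ≈ -4.0434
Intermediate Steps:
h = -2524 (h = Add(-4, Mul(-504, 5)) = Add(-4, -2520) = -2524)
Function('U')(A, m) = Pow(Add(A, m), 2) (Function('U')(A, m) = Mul(Add(A, m), Add(A, m)) = Pow(Add(A, m), 2))
Add(Mul(-1244, Pow(-15825, -1)), Mul(Function('U')(144, -42), Pow(h, -1))) = Add(Mul(-1244, Pow(-15825, -1)), Mul(Pow(Add(144, -42), 2), Pow(-2524, -1))) = Add(Mul(-1244, Rational(-1, 15825)), Mul(Pow(102, 2), Rational(-1, 2524))) = Add(Rational(1244, 15825), Mul(10404, Rational(-1, 2524))) = Add(Rational(1244, 15825), Rational(-2601, 631)) = Rational(-40375861, 9985575)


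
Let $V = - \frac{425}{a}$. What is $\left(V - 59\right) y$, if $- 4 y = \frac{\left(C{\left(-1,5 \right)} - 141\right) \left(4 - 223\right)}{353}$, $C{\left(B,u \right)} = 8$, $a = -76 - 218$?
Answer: $\frac{23469427}{19768} \approx 1187.2$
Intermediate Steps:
$a = -294$
$V = \frac{425}{294}$ ($V = - \frac{425}{-294} = \left(-425\right) \left(- \frac{1}{294}\right) = \frac{425}{294} \approx 1.4456$)
$y = - \frac{29127}{1412}$ ($y = - \frac{\left(8 - 141\right) \left(4 - 223\right) \frac{1}{353}}{4} = - \frac{\left(-133\right) \left(-219\right) \frac{1}{353}}{4} = - \frac{29127 \cdot \frac{1}{353}}{4} = \left(- \frac{1}{4}\right) \frac{29127}{353} = - \frac{29127}{1412} \approx -20.628$)
$\left(V - 59\right) y = \left(\frac{425}{294} - 59\right) \left(- \frac{29127}{1412}\right) = \left(- \frac{16921}{294}\right) \left(- \frac{29127}{1412}\right) = \frac{23469427}{19768}$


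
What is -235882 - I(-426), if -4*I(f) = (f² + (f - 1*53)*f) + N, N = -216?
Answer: -279107/2 ≈ -1.3955e+5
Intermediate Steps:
I(f) = 54 - f²/4 - f*(-53 + f)/4 (I(f) = -((f² + (f - 1*53)*f) - 216)/4 = -((f² + (f - 53)*f) - 216)/4 = -((f² + (-53 + f)*f) - 216)/4 = -((f² + f*(-53 + f)) - 216)/4 = -(-216 + f² + f*(-53 + f))/4 = 54 - f²/4 - f*(-53 + f)/4)
-235882 - I(-426) = -235882 - (54 - ½*(-426)² + (53/4)*(-426)) = -235882 - (54 - ½*181476 - 11289/2) = -235882 - (54 - 90738 - 11289/2) = -235882 - 1*(-192657/2) = -235882 + 192657/2 = -279107/2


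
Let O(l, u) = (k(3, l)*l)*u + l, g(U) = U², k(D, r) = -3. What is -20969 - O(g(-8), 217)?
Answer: 20631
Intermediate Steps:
O(l, u) = l - 3*l*u (O(l, u) = (-3*l)*u + l = -3*l*u + l = l - 3*l*u)
-20969 - O(g(-8), 217) = -20969 - (-8)²*(1 - 3*217) = -20969 - 64*(1 - 651) = -20969 - 64*(-650) = -20969 - 1*(-41600) = -20969 + 41600 = 20631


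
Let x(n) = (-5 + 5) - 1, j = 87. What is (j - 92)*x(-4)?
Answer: 5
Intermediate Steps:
x(n) = -1 (x(n) = 0 - 1 = -1)
(j - 92)*x(-4) = (87 - 92)*(-1) = -5*(-1) = 5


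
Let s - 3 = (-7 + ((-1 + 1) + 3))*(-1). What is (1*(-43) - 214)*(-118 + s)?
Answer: 28527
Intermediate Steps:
s = 7 (s = 3 + (-7 + ((-1 + 1) + 3))*(-1) = 3 + (-7 + (0 + 3))*(-1) = 3 + (-7 + 3)*(-1) = 3 - 4*(-1) = 3 + 4 = 7)
(1*(-43) - 214)*(-118 + s) = (1*(-43) - 214)*(-118 + 7) = (-43 - 214)*(-111) = -257*(-111) = 28527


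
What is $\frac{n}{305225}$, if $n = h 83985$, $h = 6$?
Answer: $\frac{100782}{61045} \approx 1.6509$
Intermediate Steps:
$n = 503910$ ($n = 6 \cdot 83985 = 503910$)
$\frac{n}{305225} = \frac{503910}{305225} = 503910 \cdot \frac{1}{305225} = \frac{100782}{61045}$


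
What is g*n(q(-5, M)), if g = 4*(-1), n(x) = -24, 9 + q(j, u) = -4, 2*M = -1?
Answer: 96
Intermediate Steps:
M = -1/2 (M = (1/2)*(-1) = -1/2 ≈ -0.50000)
q(j, u) = -13 (q(j, u) = -9 - 4 = -13)
g = -4
g*n(q(-5, M)) = -4*(-24) = 96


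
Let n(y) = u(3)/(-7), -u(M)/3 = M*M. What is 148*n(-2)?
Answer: 3996/7 ≈ 570.86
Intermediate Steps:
u(M) = -3*M² (u(M) = -3*M*M = -3*M²)
n(y) = 27/7 (n(y) = -3*3²/(-7) = -3*9*(-⅐) = -27*(-⅐) = 27/7)
148*n(-2) = 148*(27/7) = 3996/7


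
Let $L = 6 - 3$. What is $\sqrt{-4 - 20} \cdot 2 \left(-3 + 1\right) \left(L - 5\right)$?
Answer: $16 i \sqrt{6} \approx 39.192 i$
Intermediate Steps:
$L = 3$ ($L = 6 - 3 = 3$)
$\sqrt{-4 - 20} \cdot 2 \left(-3 + 1\right) \left(L - 5\right) = \sqrt{-4 - 20} \cdot 2 \left(-3 + 1\right) \left(3 - 5\right) = \sqrt{-4 - 20} \cdot 2 \left(-2\right) \left(-2\right) = \sqrt{-24} \left(-4\right) \left(-2\right) = 2 i \sqrt{6} \left(-4\right) \left(-2\right) = - 8 i \sqrt{6} \left(-2\right) = 16 i \sqrt{6}$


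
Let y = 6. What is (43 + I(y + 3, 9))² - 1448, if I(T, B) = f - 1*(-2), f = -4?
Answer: 233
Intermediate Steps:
I(T, B) = -2 (I(T, B) = -4 - 1*(-2) = -4 + 2 = -2)
(43 + I(y + 3, 9))² - 1448 = (43 - 2)² - 1448 = 41² - 1448 = 1681 - 1448 = 233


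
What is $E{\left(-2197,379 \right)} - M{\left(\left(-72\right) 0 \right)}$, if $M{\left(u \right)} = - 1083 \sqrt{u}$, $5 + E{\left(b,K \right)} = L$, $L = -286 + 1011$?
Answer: $720$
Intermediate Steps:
$L = 725$
$E{\left(b,K \right)} = 720$ ($E{\left(b,K \right)} = -5 + 725 = 720$)
$E{\left(-2197,379 \right)} - M{\left(\left(-72\right) 0 \right)} = 720 - - 1083 \sqrt{\left(-72\right) 0} = 720 - - 1083 \sqrt{0} = 720 - \left(-1083\right) 0 = 720 - 0 = 720 + 0 = 720$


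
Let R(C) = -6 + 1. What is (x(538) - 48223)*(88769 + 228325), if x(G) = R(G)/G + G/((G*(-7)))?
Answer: -28793465567877/1883 ≈ -1.5291e+10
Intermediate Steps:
R(C) = -5
x(G) = -1/7 - 5/G (x(G) = -5/G + G/((G*(-7))) = -5/G + G/((-7*G)) = -5/G + G*(-1/(7*G)) = -5/G - 1/7 = -1/7 - 5/G)
(x(538) - 48223)*(88769 + 228325) = ((1/7)*(-35 - 1*538)/538 - 48223)*(88769 + 228325) = ((1/7)*(1/538)*(-35 - 538) - 48223)*317094 = ((1/7)*(1/538)*(-573) - 48223)*317094 = (-573/3766 - 48223)*317094 = -181608391/3766*317094 = -28793465567877/1883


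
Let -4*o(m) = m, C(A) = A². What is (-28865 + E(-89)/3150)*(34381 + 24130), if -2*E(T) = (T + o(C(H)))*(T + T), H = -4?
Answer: -1773527447599/1050 ≈ -1.6891e+9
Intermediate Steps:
o(m) = -m/4
E(T) = -T*(-4 + T) (E(T) = -(T - ¼*(-4)²)*(T + T)/2 = -(T - ¼*16)*2*T/2 = -(T - 4)*2*T/2 = -(-4 + T)*2*T/2 = -T*(-4 + T))
(-28865 + E(-89)/3150)*(34381 + 24130) = (-28865 - 89*(4 - 1*(-89))/3150)*(34381 + 24130) = (-28865 - 89*(4 + 89)*(1/3150))*58511 = (-28865 - 89*93*(1/3150))*58511 = (-28865 - 8277*1/3150)*58511 = (-28865 - 2759/1050)*58511 = -30311009/1050*58511 = -1773527447599/1050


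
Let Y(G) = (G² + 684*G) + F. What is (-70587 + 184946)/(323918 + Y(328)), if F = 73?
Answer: 114359/655927 ≈ 0.17435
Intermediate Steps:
Y(G) = 73 + G² + 684*G (Y(G) = (G² + 684*G) + 73 = 73 + G² + 684*G)
(-70587 + 184946)/(323918 + Y(328)) = (-70587 + 184946)/(323918 + (73 + 328² + 684*328)) = 114359/(323918 + (73 + 107584 + 224352)) = 114359/(323918 + 332009) = 114359/655927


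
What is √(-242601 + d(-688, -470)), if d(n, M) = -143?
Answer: 2*I*√60686 ≈ 492.69*I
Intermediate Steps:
√(-242601 + d(-688, -470)) = √(-242601 - 143) = √(-242744) = 2*I*√60686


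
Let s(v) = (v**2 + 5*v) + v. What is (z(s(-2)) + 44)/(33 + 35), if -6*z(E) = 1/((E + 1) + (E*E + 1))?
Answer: 15311/23664 ≈ 0.64702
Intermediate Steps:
s(v) = v**2 + 6*v
z(E) = -1/(6*(2 + E + E**2)) (z(E) = -1/(6*((E + 1) + (E*E + 1))) = -1/(6*((1 + E) + (E**2 + 1))) = -1/(6*((1 + E) + (1 + E**2))) = -1/(6*(2 + E + E**2)))
(z(s(-2)) + 44)/(33 + 35) = (-1/(12 + 6*(-2*(6 - 2)) + 6*(-2*(6 - 2))**2) + 44)/(33 + 35) = (-1/(12 + 6*(-2*4) + 6*(-2*4)**2) + 44)/68 = (-1/(12 + 6*(-8) + 6*(-8)**2) + 44)*(1/68) = (-1/(12 - 48 + 6*64) + 44)*(1/68) = (-1/(12 - 48 + 384) + 44)*(1/68) = (-1/348 + 44)*(1/68) = (15311/348)*(1/68) = 15311/23664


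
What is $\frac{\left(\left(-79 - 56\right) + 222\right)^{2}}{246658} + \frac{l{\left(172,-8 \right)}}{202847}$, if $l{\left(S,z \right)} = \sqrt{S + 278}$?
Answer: $\frac{7569}{246658} + \frac{15 \sqrt{2}}{202847} \approx 0.030791$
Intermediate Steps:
$l{\left(S,z \right)} = \sqrt{278 + S}$
$\frac{\left(\left(-79 - 56\right) + 222\right)^{2}}{246658} + \frac{l{\left(172,-8 \right)}}{202847} = \frac{\left(\left(-79 - 56\right) + 222\right)^{2}}{246658} + \frac{\sqrt{278 + 172}}{202847} = \left(\left(-79 - 56\right) + 222\right)^{2} \cdot \frac{1}{246658} + \sqrt{450} \cdot \frac{1}{202847} = \left(-135 + 222\right)^{2} \cdot \frac{1}{246658} + 15 \sqrt{2} \cdot \frac{1}{202847} = 87^{2} \cdot \frac{1}{246658} + \frac{15 \sqrt{2}}{202847} = 7569 \cdot \frac{1}{246658} + \frac{15 \sqrt{2}}{202847} = \frac{7569}{246658} + \frac{15 \sqrt{2}}{202847}$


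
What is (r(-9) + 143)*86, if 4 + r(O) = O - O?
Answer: 11954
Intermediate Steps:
r(O) = -4 (r(O) = -4 + (O - O) = -4 + 0 = -4)
(r(-9) + 143)*86 = (-4 + 143)*86 = 139*86 = 11954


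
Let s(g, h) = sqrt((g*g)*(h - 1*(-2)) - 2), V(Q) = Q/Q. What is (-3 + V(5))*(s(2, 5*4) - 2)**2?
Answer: -180 + 8*sqrt(86) ≈ -105.81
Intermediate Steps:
V(Q) = 1
s(g, h) = sqrt(-2 + g**2*(2 + h)) (s(g, h) = sqrt(g**2*(h + 2) - 2) = sqrt(g**2*(2 + h) - 2) = sqrt(-2 + g**2*(2 + h)))
(-3 + V(5))*(s(2, 5*4) - 2)**2 = (-3 + 1)*(sqrt(-2 + 2*2**2 + (5*4)*2**2) - 2)**2 = -2*(sqrt(-2 + 2*4 + 20*4) - 2)**2 = -2*(sqrt(-2 + 8 + 80) - 2)**2 = -2*(sqrt(86) - 2)**2 = -2*(-2 + sqrt(86))**2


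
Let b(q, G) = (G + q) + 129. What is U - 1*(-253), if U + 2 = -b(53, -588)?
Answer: 657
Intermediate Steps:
b(q, G) = 129 + G + q
U = 404 (U = -2 - (129 - 588 + 53) = -2 - 1*(-406) = -2 + 406 = 404)
U - 1*(-253) = 404 - 1*(-253) = 404 + 253 = 657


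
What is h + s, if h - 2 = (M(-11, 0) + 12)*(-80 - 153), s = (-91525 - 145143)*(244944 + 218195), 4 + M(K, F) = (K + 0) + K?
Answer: -109610177588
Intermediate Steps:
M(K, F) = -4 + 2*K (M(K, F) = -4 + ((K + 0) + K) = -4 + (K + K) = -4 + 2*K)
s = -109610180852 (s = -236668*463139 = -109610180852)
h = 3264 (h = 2 + ((-4 + 2*(-11)) + 12)*(-80 - 153) = 2 + ((-4 - 22) + 12)*(-233) = 2 + (-26 + 12)*(-233) = 2 - 14*(-233) = 2 + 3262 = 3264)
h + s = 3264 - 109610180852 = -109610177588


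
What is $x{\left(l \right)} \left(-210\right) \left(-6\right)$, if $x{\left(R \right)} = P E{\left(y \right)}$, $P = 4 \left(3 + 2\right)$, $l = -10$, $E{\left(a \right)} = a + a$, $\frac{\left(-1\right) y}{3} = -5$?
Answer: $756000$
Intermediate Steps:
$y = 15$ ($y = \left(-3\right) \left(-5\right) = 15$)
$E{\left(a \right)} = 2 a$
$P = 20$ ($P = 4 \cdot 5 = 20$)
$x{\left(R \right)} = 600$ ($x{\left(R \right)} = 20 \cdot 2 \cdot 15 = 20 \cdot 30 = 600$)
$x{\left(l \right)} \left(-210\right) \left(-6\right) = 600 \left(-210\right) \left(-6\right) = \left(-126000\right) \left(-6\right) = 756000$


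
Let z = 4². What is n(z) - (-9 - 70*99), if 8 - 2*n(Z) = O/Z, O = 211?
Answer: 221965/32 ≈ 6936.4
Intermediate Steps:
z = 16
n(Z) = 4 - 211/(2*Z)
n(z) - (-9 - 70*99) = (4 - 211/2/16) - (-9 - 70*99) = (4 - 211/2*1/16) - (-9 - 6930) = (4 - 211/32) - 1*(-6939) = -83/32 + 6939 = 221965/32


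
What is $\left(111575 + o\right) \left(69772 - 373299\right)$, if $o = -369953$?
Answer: $78424699206$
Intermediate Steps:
$\left(111575 + o\right) \left(69772 - 373299\right) = \left(111575 - 369953\right) \left(69772 - 373299\right) = \left(-258378\right) \left(-303527\right) = 78424699206$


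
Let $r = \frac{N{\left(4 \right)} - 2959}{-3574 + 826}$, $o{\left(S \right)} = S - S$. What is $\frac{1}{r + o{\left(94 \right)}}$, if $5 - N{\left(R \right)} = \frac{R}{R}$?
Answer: $\frac{916}{985} \approx 0.92995$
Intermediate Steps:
$o{\left(S \right)} = 0$
$N{\left(R \right)} = 4$ ($N{\left(R \right)} = 5 - \frac{R}{R} = 5 - 1 = 4$)
$r = \frac{985}{916}$ ($r = \frac{4 - 2959}{-3574 + 826} = - \frac{2955}{-2748} = \left(-2955\right) \left(- \frac{1}{2748}\right) = \frac{985}{916} \approx 1.0753$)
$\frac{1}{r + o{\left(94 \right)}} = \frac{1}{\frac{985}{916} + 0} = \frac{1}{\frac{985}{916}} = \frac{916}{985}$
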